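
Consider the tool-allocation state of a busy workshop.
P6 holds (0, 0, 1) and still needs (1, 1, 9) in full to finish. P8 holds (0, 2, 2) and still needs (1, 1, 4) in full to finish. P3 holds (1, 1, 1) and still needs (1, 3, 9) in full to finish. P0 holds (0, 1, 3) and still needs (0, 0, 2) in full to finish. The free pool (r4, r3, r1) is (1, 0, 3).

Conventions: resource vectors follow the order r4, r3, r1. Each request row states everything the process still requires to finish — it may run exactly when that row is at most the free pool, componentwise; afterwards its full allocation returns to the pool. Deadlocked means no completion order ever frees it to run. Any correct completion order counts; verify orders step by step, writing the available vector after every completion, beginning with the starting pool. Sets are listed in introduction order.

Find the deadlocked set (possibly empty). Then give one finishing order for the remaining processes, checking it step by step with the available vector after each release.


Deadlocked set: P6 and P3.
Key observation: no order helps: past P0, P8, the free pool tops out at (1, 3, 8), below what each blocked process needs in r1.
One completion order for the rest: P0, P8. Step-by-step check:
  pool = (1, 0, 3)
  P0: need (0, 0, 2) fits (1, 0, 3); releases (0, 1, 3), pool now (1, 1, 6)
  P8: need (1, 1, 4) fits (1, 1, 6); releases (0, 2, 2), pool now (1, 3, 8)
The blocked processes can never fit:
  P6 cannot run: need (1, 1, 9) vs free (1, 3, 8) (insufficient r1)
  P3 cannot run: need (1, 3, 9) vs free (1, 3, 8) (insufficient r1)


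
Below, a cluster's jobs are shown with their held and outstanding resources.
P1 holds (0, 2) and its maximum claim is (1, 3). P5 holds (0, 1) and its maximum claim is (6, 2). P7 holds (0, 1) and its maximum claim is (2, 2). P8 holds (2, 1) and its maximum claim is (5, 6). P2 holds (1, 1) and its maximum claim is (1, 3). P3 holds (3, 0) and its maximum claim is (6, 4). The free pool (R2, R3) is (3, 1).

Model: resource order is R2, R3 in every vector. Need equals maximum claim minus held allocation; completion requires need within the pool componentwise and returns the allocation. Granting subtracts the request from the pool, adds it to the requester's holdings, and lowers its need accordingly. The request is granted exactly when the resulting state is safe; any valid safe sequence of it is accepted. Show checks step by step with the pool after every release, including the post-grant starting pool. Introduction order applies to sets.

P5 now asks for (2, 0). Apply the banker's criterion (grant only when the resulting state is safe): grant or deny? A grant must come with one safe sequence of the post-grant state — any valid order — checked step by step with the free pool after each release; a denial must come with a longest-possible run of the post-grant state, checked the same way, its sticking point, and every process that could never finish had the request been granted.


DENY. Granting would leave the state unsafe.
Key observation: after P1, P2, P7 complete, (2, 5) is the best the pool ever gets, yet each leftover process wants more R2.
Pretend the grant happened; the run P1, P2, P7 goes as far as possible. Verifying each step:
  pool = (1, 1)
  P1: need (1, 1) fits (1, 1); releases (0, 2), pool now (1, 3)
  P2: need (0, 2) fits (1, 3); releases (1, 1), pool now (2, 4)
  P7: need (2, 1) fits (2, 4); releases (0, 1), pool now (2, 5)
  P5 still needs (4, 1) but only (2, 5) is free — short on R2
  P8 still needs (3, 5) but only (2, 5) is free — short on R2
  P3 still needs (3, 4) but only (2, 5) is free — short on R2
Had the request been granted, P5, P8 and P3 could never finish.


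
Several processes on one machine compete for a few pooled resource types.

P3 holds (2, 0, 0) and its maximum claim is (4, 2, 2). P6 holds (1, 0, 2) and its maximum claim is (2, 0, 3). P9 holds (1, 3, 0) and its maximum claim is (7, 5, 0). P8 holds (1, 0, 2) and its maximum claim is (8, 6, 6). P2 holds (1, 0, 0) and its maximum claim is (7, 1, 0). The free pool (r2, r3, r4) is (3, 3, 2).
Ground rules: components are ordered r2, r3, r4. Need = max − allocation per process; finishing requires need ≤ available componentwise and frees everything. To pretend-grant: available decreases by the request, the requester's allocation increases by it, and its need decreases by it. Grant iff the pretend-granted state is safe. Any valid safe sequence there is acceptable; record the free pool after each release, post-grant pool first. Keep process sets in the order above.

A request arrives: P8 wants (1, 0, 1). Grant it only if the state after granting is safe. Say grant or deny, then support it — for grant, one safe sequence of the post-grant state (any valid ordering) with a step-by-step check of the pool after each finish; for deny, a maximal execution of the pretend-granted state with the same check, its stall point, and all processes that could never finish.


DENY. Granting would leave the state unsafe.
Key observation: r2 is the bottleneck — with P6, P3 done the pool holds (5, 3, 3), short of every remaining need.
On the post-grant state, P6, P3 is a maximal run — nothing extends it. Check, step by step:
  pool = (2, 3, 1)
  P6 needs (1, 0, 1) <= (2, 3, 1) -> finishes; pool += (1, 0, 2) = (3, 3, 3)
  P3 needs (2, 2, 2) <= (3, 3, 3) -> finishes; pool += (2, 0, 0) = (5, 3, 3)
  blocked: P9 wants (6, 2, 0), pool (5, 3, 3) — not enough r2
  blocked: P8 wants (6, 6, 3), pool (5, 3, 3) — not enough r2 and r3
  blocked: P2 wants (6, 1, 0), pool (5, 3, 3) — not enough r2
Processes that could never finish after the grant: P9, P8 and P2.


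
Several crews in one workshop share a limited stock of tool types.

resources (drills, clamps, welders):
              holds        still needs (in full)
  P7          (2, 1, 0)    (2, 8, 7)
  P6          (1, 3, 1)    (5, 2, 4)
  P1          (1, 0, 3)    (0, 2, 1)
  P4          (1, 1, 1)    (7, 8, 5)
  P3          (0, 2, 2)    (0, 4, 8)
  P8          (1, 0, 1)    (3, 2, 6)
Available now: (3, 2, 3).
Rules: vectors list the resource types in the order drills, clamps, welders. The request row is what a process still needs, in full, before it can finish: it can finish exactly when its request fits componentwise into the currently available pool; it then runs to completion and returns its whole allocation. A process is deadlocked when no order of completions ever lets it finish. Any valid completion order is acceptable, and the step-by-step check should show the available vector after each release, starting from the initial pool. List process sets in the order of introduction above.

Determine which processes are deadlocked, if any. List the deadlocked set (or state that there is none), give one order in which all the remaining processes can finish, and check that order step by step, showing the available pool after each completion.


Deadlocked set: P7 and P4.
Key observation: clamps is the bottleneck — with P1, P8, P6, P3 done the pool holds (6, 7, 10), short of every remaining need.
The rest can finish in the order P1, P8, P6, P3. Walking it through:
  pool = (3, 2, 3)
  P1: need (0, 2, 1) fits (3, 2, 3); releases (1, 0, 3), pool now (4, 2, 6)
  P8: need (3, 2, 6) fits (4, 2, 6); releases (1, 0, 1), pool now (5, 2, 7)
  P6: need (5, 2, 4) fits (5, 2, 7); releases (1, 3, 1), pool now (6, 5, 8)
  P3: need (0, 4, 8) fits (6, 5, 8); releases (0, 2, 2), pool now (6, 7, 10)
None of the blocked processes ever fits:
  blocked: P7 wants (2, 8, 7), pool (6, 7, 10) — not enough clamps
  blocked: P4 wants (7, 8, 5), pool (6, 7, 10) — not enough drills and clamps


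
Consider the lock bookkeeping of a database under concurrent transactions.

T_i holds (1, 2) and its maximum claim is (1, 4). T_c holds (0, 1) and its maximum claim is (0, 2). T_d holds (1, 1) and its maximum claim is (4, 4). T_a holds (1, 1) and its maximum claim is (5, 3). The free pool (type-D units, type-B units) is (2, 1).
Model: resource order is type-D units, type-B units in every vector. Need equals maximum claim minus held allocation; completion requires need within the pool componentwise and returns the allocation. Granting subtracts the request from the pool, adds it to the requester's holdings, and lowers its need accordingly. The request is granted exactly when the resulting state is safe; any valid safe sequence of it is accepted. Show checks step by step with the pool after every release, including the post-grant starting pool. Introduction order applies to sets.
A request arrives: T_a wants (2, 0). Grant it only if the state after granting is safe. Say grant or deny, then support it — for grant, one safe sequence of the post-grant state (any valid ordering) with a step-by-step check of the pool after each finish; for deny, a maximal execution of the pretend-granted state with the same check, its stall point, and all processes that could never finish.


DENY. Granting would leave the state unsafe.
Key observation: even finishing T_c, T_i leaves just (1, 4) free — too little type-D units for any of the remaining processes.
Pretend the grant happened; the run T_c, T_i goes as far as possible. Verifying each step:
  pool = (0, 1)
  T_c: need (0, 1) fits (0, 1); releases (0, 1), pool now (0, 2)
  T_i: need (0, 2) fits (0, 2); releases (1, 2), pool now (1, 4)
  blocked: T_d wants (3, 3), pool (1, 4) — not enough type-D units
  blocked: T_a wants (2, 2), pool (1, 4) — not enough type-D units
Post-grant, the permanently blocked set is T_d and T_a.


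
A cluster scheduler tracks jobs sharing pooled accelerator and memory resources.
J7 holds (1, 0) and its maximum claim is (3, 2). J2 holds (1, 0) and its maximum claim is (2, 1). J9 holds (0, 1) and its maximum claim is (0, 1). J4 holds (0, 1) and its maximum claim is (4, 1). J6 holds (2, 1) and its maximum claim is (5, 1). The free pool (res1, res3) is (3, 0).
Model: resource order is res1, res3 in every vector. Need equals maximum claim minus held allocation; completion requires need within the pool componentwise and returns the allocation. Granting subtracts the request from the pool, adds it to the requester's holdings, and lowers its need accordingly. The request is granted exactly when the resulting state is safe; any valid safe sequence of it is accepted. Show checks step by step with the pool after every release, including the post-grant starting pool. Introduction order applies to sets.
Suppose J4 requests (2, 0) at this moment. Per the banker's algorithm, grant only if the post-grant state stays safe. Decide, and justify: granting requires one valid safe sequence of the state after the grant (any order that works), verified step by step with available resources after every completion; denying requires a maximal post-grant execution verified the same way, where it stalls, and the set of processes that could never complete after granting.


GRANT — the state after the grant stays safe, e.g. via J9, J2, J4, J6, J7.
Key observation: even at the reduced pool (1, 0), J9 fits immediately, so safety survives the grant.
Check on the post-grant state, step by step:
  pool = (1, 0)
  J9: need (0, 0) fits (1, 0); releases (0, 1), pool now (1, 1)
  J2: need (1, 1) fits (1, 1); releases (1, 0), pool now (2, 1)
  J4: need (2, 0) fits (2, 1); releases (2, 1), pool now (4, 2)
  J6: need (3, 0) fits (4, 2); releases (2, 1), pool now (6, 3)
  J7: need (2, 2) fits (6, 3); releases (1, 0), pool now (7, 3)


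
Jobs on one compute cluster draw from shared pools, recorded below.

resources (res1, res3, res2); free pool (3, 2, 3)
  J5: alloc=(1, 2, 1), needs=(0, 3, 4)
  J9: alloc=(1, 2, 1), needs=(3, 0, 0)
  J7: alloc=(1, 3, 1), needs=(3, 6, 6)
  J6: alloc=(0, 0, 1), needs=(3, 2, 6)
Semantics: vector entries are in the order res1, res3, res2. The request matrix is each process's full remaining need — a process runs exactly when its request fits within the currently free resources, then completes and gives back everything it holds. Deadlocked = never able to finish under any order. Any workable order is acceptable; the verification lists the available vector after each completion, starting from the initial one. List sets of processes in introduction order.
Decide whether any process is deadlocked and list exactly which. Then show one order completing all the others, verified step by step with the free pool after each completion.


Deadlocked: J7 and J6.
Key observation: once J9, J5 finish, the pool peaks at (5, 6, 5) — and every remaining process still needs more res2 than that.
The rest can finish in the order J9, J5. Check, step by step:
  pool = (3, 2, 3)
  J9: need (3, 0, 0) fits (3, 2, 3); releases (1, 2, 1), pool now (4, 4, 4)
  J5: need (0, 3, 4) fits (4, 4, 4); releases (1, 2, 1), pool now (5, 6, 5)
None of the blocked processes ever fits:
  J7 cannot run: need (3, 6, 6) vs free (5, 6, 5) (insufficient res2)
  J6 cannot run: need (3, 2, 6) vs free (5, 6, 5) (insufficient res2)


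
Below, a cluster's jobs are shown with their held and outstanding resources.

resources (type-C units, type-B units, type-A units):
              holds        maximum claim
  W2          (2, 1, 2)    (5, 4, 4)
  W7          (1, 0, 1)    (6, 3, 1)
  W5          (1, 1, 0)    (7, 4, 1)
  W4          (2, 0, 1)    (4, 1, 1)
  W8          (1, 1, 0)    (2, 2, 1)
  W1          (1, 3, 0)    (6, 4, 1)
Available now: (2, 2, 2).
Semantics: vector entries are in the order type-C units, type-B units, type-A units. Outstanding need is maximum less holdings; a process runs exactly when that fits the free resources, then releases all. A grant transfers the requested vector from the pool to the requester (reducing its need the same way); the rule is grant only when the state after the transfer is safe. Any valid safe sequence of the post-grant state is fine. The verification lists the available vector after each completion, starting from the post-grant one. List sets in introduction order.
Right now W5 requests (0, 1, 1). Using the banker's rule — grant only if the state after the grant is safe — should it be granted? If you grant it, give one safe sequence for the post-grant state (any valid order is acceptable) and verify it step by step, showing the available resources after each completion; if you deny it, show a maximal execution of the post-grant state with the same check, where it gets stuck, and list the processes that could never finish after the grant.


GRANT. The post-grant state is safe; one safe sequence: W4, W8, W1, W5, W7, W2.
Key observation: granting shrinks the pool to (2, 1, 1), yet W4 still fits and the chain goes through.
Step-by-step check of the post-grant state:
  pool = (2, 1, 1)
  W4 needs (2, 1, 0) <= (2, 1, 1) -> finishes; pool += (2, 0, 1) = (4, 1, 2)
  W8 needs (1, 1, 1) <= (4, 1, 2) -> finishes; pool += (1, 1, 0) = (5, 2, 2)
  W1 needs (5, 1, 1) <= (5, 2, 2) -> finishes; pool += (1, 3, 0) = (6, 5, 2)
  W5 needs (6, 2, 0) <= (6, 5, 2) -> finishes; pool += (1, 2, 1) = (7, 7, 3)
  W7 needs (5, 3, 0) <= (7, 7, 3) -> finishes; pool += (1, 0, 1) = (8, 7, 4)
  W2 needs (3, 3, 2) <= (8, 7, 4) -> finishes; pool += (2, 1, 2) = (10, 8, 6)


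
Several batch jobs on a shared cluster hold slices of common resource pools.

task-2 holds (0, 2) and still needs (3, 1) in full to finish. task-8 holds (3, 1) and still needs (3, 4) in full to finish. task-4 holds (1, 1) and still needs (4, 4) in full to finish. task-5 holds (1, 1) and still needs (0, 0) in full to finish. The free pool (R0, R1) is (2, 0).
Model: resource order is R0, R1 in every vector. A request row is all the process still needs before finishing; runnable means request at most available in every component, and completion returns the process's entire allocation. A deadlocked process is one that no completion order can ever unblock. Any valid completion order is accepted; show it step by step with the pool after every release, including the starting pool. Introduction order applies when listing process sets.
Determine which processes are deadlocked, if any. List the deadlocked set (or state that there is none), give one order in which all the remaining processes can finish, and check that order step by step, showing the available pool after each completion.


Deadlocked set: task-8 and task-4.
Key observation: even finishing task-5, task-2 leaves just (3, 3) free — too little R1 for any of the remaining processes.
The rest can finish in the order task-5, task-2. Verifying each step:
  pool = (2, 0)
  run task-5 (needs (0, 0), free (2, 0)); after release of (1, 1) the pool is (3, 1)
  run task-2 (needs (3, 1), free (3, 1)); after release of (0, 2) the pool is (3, 3)
None of the blocked processes ever fits:
  task-8 cannot run: need (3, 4) vs free (3, 3) (insufficient R1)
  task-4 cannot run: need (4, 4) vs free (3, 3) (insufficient R0 and R1)


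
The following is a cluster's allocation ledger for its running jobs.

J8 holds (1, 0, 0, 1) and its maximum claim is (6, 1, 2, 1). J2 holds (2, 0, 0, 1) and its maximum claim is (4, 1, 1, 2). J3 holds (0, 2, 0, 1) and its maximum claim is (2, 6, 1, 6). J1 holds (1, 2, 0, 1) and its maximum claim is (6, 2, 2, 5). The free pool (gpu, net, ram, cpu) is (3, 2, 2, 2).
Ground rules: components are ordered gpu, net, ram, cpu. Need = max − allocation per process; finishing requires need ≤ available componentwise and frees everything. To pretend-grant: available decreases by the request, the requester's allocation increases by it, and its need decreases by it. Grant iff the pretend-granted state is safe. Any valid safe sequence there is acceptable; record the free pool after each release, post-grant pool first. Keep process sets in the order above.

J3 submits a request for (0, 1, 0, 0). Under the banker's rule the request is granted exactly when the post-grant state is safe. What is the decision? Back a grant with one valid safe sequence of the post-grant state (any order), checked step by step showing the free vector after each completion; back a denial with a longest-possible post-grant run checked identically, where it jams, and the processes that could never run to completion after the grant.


GRANT: granting preserves safety; a valid post-grant sequence is J2, J8, J1, J3.
Key observation: after the grant the pool drops to (3, 1, 2, 2), which still lets J2 finish first and unwind the rest.
Verifying the post-grant state step by step:
  pool = (3, 1, 2, 2)
  J2: need (2, 1, 1, 1) fits (3, 1, 2, 2); releases (2, 0, 0, 1), pool now (5, 1, 2, 3)
  J8: need (5, 1, 2, 0) fits (5, 1, 2, 3); releases (1, 0, 0, 1), pool now (6, 1, 2, 4)
  J1: need (5, 0, 2, 4) fits (6, 1, 2, 4); releases (1, 2, 0, 1), pool now (7, 3, 2, 5)
  J3: need (2, 3, 1, 5) fits (7, 3, 2, 5); releases (0, 3, 0, 1), pool now (7, 6, 2, 6)


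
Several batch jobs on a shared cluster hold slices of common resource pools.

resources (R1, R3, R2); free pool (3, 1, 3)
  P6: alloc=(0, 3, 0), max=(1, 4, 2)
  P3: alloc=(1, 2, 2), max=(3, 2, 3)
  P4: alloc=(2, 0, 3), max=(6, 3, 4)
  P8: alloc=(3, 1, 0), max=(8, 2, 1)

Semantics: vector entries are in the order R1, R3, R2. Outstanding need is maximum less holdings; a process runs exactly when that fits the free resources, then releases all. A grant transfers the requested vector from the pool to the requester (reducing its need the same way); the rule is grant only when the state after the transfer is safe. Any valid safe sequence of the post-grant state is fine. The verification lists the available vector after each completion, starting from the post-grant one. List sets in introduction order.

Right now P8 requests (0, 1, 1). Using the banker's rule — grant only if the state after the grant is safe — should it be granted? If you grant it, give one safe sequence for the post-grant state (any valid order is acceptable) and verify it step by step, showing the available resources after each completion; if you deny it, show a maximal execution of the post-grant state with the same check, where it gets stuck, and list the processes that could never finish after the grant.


GRANT. The post-grant state is safe; one safe sequence: P3, P6, P4, P8.
Key observation: (3, 0, 2) free after granting still covers P3 first, and each release covers the next.
Verifying the post-grant state step by step:
  pool = (3, 0, 2)
  run P3 (needs (2, 0, 1), free (3, 0, 2)); after release of (1, 2, 2) the pool is (4, 2, 4)
  run P6 (needs (1, 1, 2), free (4, 2, 4)); after release of (0, 3, 0) the pool is (4, 5, 4)
  run P4 (needs (4, 3, 1), free (4, 5, 4)); after release of (2, 0, 3) the pool is (6, 5, 7)
  run P8 (needs (5, 0, 0), free (6, 5, 7)); after release of (3, 2, 1) the pool is (9, 7, 8)


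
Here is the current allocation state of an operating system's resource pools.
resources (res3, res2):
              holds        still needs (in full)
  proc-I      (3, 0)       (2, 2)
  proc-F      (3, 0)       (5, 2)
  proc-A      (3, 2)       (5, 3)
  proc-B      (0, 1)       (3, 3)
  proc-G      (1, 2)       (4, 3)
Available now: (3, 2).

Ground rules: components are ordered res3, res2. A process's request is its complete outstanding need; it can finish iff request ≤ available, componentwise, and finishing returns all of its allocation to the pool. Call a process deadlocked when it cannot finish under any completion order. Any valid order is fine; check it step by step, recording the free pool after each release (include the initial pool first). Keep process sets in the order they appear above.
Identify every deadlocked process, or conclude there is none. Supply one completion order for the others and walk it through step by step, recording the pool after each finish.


The deadlocked set is proc-A, proc-B and proc-G.
Key observation: no order helps: past proc-I, proc-F, the free pool tops out at (9, 2), below what each blocked process needs in res2.
One completion order for the rest: proc-I, proc-F. Step-by-step check:
  pool = (3, 2)
  run proc-I (needs (2, 2), free (3, 2)); after release of (3, 0) the pool is (6, 2)
  run proc-F (needs (5, 2), free (6, 2)); after release of (3, 0) the pool is (9, 2)
The blocked processes can never fit:
  proc-A cannot run: need (5, 3) vs free (9, 2) (insufficient res2)
  proc-B cannot run: need (3, 3) vs free (9, 2) (insufficient res2)
  proc-G cannot run: need (4, 3) vs free (9, 2) (insufficient res2)


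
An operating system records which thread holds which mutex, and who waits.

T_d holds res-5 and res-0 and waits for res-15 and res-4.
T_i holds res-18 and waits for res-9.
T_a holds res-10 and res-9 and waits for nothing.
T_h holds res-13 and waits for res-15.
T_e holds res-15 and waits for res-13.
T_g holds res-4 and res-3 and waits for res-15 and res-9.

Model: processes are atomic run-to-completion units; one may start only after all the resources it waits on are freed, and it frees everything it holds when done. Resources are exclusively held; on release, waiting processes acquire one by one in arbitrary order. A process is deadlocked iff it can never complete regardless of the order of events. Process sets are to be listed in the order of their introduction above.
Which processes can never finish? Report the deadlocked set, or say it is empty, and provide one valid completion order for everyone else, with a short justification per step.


Deadlocked: T_d, T_h, T_e and T_g.
Key observation: the waits loop around T_e -> T_h -> T_e with no way out; T_d and T_g wait into the deadlock from upstream.
A valid finishing order for the others: T_a, T_i.
Step-by-step check:
  T_a: no waits; runs immediately, freeing res-10 and res-9
  T_i waits on res-9 — all released -> runs and releases res-18


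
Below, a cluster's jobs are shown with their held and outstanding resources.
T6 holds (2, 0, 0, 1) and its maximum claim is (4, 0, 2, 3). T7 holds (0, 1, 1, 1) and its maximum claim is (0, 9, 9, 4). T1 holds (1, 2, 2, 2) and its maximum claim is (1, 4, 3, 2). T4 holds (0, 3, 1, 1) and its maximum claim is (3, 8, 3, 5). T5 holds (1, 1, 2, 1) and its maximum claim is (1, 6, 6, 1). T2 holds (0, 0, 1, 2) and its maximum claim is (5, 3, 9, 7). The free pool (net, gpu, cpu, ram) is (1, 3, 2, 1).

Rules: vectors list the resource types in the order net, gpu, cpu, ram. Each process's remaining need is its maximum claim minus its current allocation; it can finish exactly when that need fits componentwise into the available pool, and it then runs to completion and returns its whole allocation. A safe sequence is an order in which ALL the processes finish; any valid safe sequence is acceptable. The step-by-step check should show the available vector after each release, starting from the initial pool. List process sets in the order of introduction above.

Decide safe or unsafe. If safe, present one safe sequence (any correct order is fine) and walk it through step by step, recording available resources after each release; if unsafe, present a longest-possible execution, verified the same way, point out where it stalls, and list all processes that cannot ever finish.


UNSAFE.
Key observation: cpu is the bottleneck — with T1, T5, T4, T6 done the pool holds (5, 9, 7, 6), short of every remaining need.
Going as far as possible: T1, T5, T4, T6; after that, nothing fits. Step-by-step check:
  pool = (1, 3, 2, 1)
  run T1 (needs (0, 2, 1, 0), free (1, 3, 2, 1)); after release of (1, 2, 2, 2) the pool is (2, 5, 4, 3)
  run T5 (needs (0, 5, 4, 0), free (2, 5, 4, 3)); after release of (1, 1, 2, 1) the pool is (3, 6, 6, 4)
  run T4 (needs (3, 5, 2, 4), free (3, 6, 6, 4)); after release of (0, 3, 1, 1) the pool is (3, 9, 7, 5)
  run T6 (needs (2, 0, 2, 2), free (3, 9, 7, 5)); after release of (2, 0, 0, 1) the pool is (5, 9, 7, 6)
  T7 still needs (0, 8, 8, 3) but only (5, 9, 7, 6) is free — short on cpu
  T2 still needs (5, 3, 8, 5) but only (5, 9, 7, 6) is free — short on cpu
Permanently blocked: T7 and T2.


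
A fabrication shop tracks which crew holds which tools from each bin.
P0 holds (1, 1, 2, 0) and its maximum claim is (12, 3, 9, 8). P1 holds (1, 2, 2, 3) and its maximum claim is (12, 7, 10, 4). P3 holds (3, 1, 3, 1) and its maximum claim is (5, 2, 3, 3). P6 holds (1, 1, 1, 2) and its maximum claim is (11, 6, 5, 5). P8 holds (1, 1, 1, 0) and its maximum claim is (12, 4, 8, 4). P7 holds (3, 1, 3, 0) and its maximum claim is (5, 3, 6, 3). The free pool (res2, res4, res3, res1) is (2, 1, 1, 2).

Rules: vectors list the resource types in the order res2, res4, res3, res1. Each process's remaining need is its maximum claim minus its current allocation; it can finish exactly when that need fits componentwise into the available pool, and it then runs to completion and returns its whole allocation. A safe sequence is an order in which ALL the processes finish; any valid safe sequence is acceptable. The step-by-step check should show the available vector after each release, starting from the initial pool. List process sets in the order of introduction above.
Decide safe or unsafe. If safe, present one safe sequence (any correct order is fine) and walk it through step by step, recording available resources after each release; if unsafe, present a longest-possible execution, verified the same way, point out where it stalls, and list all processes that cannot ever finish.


UNSAFE.
Key observation: once P3, P7 finish, the pool peaks at (8, 3, 7, 3) — and every remaining process still needs more res2 than that.
Going as far as possible: P3, P7; after that, nothing fits. Step-by-step check:
  pool = (2, 1, 1, 2)
  P3 needs (2, 1, 0, 2) <= (2, 1, 1, 2) -> finishes; pool += (3, 1, 3, 1) = (5, 2, 4, 3)
  P7 needs (2, 2, 3, 3) <= (5, 2, 4, 3) -> finishes; pool += (3, 1, 3, 0) = (8, 3, 7, 3)
  P0 still needs (11, 2, 7, 8) but only (8, 3, 7, 3) is free — short on res2 and res1
  P1 still needs (11, 5, 8, 1) but only (8, 3, 7, 3) is free — short on res2, res4 and res3
  P6 still needs (10, 5, 4, 3) but only (8, 3, 7, 3) is free — short on res2 and res4
  P8 still needs (11, 3, 7, 4) but only (8, 3, 7, 3) is free — short on res2 and res1
Processes that can never finish: P0, P1, P6 and P8.


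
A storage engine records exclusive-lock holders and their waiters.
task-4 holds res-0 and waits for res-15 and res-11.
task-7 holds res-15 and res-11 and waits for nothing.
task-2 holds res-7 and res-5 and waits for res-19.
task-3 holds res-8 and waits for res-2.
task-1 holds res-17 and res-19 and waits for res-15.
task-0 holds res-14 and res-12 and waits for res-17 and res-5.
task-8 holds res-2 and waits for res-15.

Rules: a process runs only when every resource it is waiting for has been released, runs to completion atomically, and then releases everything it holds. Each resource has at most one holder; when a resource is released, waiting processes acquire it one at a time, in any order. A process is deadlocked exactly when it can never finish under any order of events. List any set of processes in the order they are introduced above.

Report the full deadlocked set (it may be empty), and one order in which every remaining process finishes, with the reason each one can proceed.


Nothing here is deadlocked.
Key observation: although several processes wait, no cycle exists — each chain bottoms out at a free runner.
One completion order for the rest: task-7, task-8, task-1, task-3, task-4, task-2, task-0.
Step-by-step check:
  task-7 waits on nothing -> runs at once and releases res-15 and res-11
  task-8: everything it awaited (res-15) is free; runs, freeing res-2
  task-1: everything it awaited (res-15) is free; runs, freeing res-17 and res-19
  task-3: everything it awaited (res-2) is free; runs, freeing res-8
  task-4: everything it awaited (res-15 and res-11) is free; runs, freeing res-0
  task-2: everything it awaited (res-19) is free; runs, freeing res-7 and res-5
  task-0: everything it awaited (res-17 and res-5) is free; runs, freeing res-14 and res-12


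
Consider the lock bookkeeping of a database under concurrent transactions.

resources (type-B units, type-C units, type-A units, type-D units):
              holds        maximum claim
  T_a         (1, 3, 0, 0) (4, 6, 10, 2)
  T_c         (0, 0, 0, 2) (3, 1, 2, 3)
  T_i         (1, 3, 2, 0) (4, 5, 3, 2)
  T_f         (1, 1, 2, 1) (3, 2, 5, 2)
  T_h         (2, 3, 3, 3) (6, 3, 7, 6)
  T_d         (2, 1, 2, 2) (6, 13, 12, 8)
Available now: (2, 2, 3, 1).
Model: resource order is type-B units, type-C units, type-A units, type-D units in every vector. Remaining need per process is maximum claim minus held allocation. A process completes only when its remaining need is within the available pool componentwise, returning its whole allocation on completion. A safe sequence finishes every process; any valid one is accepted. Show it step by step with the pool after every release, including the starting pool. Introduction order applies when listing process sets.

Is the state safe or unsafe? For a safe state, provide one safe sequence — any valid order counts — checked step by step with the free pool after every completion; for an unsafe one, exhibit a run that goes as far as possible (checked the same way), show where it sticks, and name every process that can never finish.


The state is SAFE; one workable sequence: T_f, T_c, T_i, T_h, T_a, T_d.
Key observation: the first exact fit in this order is T_f — it needs (2, 1, 3, 1) with (2, 2, 3, 1) free, meeting a requested resource to the last unit.
Walking it through:
  pool = (2, 2, 3, 1)
  T_f needs (2, 1, 3, 1) <= (2, 2, 3, 1) -> finishes; pool += (1, 1, 2, 1) = (3, 3, 5, 2)
  T_c needs (3, 1, 2, 1) <= (3, 3, 5, 2) -> finishes; pool += (0, 0, 0, 2) = (3, 3, 5, 4)
  T_i needs (3, 2, 1, 2) <= (3, 3, 5, 4) -> finishes; pool += (1, 3, 2, 0) = (4, 6, 7, 4)
  T_h needs (4, 0, 4, 3) <= (4, 6, 7, 4) -> finishes; pool += (2, 3, 3, 3) = (6, 9, 10, 7)
  T_a needs (3, 3, 10, 2) <= (6, 9, 10, 7) -> finishes; pool += (1, 3, 0, 0) = (7, 12, 10, 7)
  T_d needs (4, 12, 10, 6) <= (7, 12, 10, 7) -> finishes; pool += (2, 1, 2, 2) = (9, 13, 12, 9)


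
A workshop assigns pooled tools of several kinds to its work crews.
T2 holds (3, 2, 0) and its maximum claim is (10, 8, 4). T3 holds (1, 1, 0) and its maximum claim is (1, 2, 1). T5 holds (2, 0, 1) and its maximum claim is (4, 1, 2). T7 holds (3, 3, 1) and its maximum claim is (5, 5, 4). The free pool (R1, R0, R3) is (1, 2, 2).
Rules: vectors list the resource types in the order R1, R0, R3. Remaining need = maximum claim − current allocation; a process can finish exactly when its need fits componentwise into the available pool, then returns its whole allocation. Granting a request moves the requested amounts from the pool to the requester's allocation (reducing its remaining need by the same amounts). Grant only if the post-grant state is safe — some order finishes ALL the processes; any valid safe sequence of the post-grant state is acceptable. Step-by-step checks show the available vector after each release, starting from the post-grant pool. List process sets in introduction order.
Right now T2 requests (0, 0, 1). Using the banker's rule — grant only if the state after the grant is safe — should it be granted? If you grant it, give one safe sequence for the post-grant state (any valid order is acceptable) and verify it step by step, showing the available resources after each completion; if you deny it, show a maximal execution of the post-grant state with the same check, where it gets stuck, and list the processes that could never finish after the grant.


DENY: after the grant no complete ordering would exist.
Key observation: after T3, T5 complete, (4, 3, 2) is the best the pool ever gets, yet each leftover process wants more R3.
Pretend the grant happened; the run T3, T5 goes as far as possible. Step-by-step check:
  pool = (1, 2, 1)
  T3: need (0, 1, 1) fits (1, 2, 1); releases (1, 1, 0), pool now (2, 3, 1)
  T5: need (2, 1, 1) fits (2, 3, 1); releases (2, 0, 1), pool now (4, 3, 2)
  blocked: T2 wants (7, 6, 3), pool (4, 3, 2) — not enough R1, R0 and R3
  blocked: T7 wants (2, 2, 3), pool (4, 3, 2) — not enough R3
Post-grant, the permanently blocked set is T2 and T7.


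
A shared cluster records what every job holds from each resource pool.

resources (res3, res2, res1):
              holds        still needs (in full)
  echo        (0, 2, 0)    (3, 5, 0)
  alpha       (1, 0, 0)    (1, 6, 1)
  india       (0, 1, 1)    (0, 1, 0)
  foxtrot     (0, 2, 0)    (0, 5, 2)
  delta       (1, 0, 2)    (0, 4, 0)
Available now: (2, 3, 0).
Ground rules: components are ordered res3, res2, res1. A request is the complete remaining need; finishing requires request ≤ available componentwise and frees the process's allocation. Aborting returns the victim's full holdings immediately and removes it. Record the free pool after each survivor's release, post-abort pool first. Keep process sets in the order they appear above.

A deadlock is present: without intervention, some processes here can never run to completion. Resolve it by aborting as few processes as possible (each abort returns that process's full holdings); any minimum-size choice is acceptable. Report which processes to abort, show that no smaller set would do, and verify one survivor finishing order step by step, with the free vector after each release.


Minimum abort set: foxtrot.
Key observation: the deadlocked echo becomes finishable only because foxtrot released (0, 2, 0); it completes at step 3 below.
Minimality: the empty abort set fails — the state is deadlocked as it stands.
Survivors finish in the order: delta, india, echo, alpha. Check, step by step (pool after the aborts first):
  pool = (2, 5, 0)
  delta needs (0, 4, 0) <= (2, 5, 0) -> finishes; pool += (1, 0, 2) = (3, 5, 2)
  india needs (0, 1, 0) <= (3, 5, 2) -> finishes; pool += (0, 1, 1) = (3, 6, 3)
  echo needs (3, 5, 0) <= (3, 6, 3) -> finishes; pool += (0, 2, 0) = (3, 8, 3)
  alpha needs (1, 6, 1) <= (3, 8, 3) -> finishes; pool += (1, 0, 0) = (4, 8, 3)


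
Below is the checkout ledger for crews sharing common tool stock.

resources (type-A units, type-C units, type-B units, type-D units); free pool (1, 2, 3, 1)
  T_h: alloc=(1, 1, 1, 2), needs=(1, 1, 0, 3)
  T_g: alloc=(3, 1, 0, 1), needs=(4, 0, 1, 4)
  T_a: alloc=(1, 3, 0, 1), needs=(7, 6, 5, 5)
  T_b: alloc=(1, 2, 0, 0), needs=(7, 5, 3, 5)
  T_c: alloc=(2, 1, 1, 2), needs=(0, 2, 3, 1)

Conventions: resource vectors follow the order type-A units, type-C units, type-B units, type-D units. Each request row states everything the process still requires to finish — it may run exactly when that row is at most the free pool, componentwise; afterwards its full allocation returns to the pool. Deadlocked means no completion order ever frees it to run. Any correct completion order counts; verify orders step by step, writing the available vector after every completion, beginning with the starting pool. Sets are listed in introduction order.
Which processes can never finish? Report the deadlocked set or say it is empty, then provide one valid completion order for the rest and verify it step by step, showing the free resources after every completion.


Nothing here is deadlocked.
Key observation: starting with T_c, each completion frees enough for the next — no one is permanently blocked.
One completion order for the rest: T_c, T_h, T_g, T_b, T_a. Verifying each step:
  pool = (1, 2, 3, 1)
  T_c needs (0, 2, 3, 1) <= (1, 2, 3, 1) -> finishes; pool += (2, 1, 1, 2) = (3, 3, 4, 3)
  T_h needs (1, 1, 0, 3) <= (3, 3, 4, 3) -> finishes; pool += (1, 1, 1, 2) = (4, 4, 5, 5)
  T_g needs (4, 0, 1, 4) <= (4, 4, 5, 5) -> finishes; pool += (3, 1, 0, 1) = (7, 5, 5, 6)
  T_b needs (7, 5, 3, 5) <= (7, 5, 5, 6) -> finishes; pool += (1, 2, 0, 0) = (8, 7, 5, 6)
  T_a needs (7, 6, 5, 5) <= (8, 7, 5, 6) -> finishes; pool += (1, 3, 0, 1) = (9, 10, 5, 7)


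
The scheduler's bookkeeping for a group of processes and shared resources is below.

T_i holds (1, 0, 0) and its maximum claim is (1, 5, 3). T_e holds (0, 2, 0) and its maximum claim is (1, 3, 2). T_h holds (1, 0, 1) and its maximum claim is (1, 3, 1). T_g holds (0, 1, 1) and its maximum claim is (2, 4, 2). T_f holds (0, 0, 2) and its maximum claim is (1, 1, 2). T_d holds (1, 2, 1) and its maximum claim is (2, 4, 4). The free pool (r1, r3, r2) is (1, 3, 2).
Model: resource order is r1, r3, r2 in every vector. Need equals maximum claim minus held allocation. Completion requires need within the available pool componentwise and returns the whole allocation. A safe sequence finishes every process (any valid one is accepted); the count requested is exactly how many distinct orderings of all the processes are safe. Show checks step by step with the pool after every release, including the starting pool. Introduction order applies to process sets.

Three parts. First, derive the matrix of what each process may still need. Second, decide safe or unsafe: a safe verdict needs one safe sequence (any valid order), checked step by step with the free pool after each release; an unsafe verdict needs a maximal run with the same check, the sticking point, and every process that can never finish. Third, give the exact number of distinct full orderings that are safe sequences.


(1) Remaining need (order r1, r3, r2):
  T_i: (0, 5, 3)
  T_e: (1, 1, 2)
  T_h: (0, 3, 0)
  T_g: (2, 3, 1)
  T_f: (1, 1, 0)
  T_d: (1, 2, 3)
(2) SAFE, for example via the order T_e, T_f, T_d, T_g, T_h, T_i.
Key observation: T_e marks the first exact bind of the order: its need (1, 1, 2) fits the free (1, 3, 2) with zero slack on a requested resource.
Check, step by step:
  pool = (1, 3, 2)
  T_e: need (1, 1, 2) fits (1, 3, 2); releases (0, 2, 0), pool now (1, 5, 2)
  T_f: need (1, 1, 0) fits (1, 5, 2); releases (0, 0, 2), pool now (1, 5, 4)
  T_d: need (1, 2, 3) fits (1, 5, 4); releases (1, 2, 1), pool now (2, 7, 5)
  T_g: need (2, 3, 1) fits (2, 7, 5); releases (0, 1, 1), pool now (2, 8, 6)
  T_h: need (0, 3, 0) fits (2, 8, 6); releases (1, 0, 1), pool now (3, 8, 7)
  T_i: need (0, 5, 3) fits (3, 8, 7); releases (1, 0, 0), pool now (4, 8, 7)
(3) Precisely 180 of the possible complete orderings are safe sequences.


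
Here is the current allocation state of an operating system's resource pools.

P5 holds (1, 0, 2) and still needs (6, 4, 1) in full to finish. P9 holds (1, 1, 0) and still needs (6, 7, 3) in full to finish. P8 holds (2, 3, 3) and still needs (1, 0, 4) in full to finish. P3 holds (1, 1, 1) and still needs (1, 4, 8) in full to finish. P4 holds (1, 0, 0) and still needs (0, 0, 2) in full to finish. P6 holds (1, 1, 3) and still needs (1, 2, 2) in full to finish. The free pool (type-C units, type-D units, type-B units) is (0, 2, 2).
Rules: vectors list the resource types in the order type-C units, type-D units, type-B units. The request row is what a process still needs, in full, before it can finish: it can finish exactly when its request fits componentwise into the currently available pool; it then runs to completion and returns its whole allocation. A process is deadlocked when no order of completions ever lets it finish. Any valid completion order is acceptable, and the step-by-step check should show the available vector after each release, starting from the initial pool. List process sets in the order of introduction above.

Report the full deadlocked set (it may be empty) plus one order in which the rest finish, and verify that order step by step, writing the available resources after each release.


Deadlocked: P5 and P9.
Key observation: P4, P6, P8, P3 can finish, but then (5, 7, 9) is all there is, and the blocked group's type-C units demands exceed it.
The rest can finish in the order P4, P6, P8, P3. Check, step by step:
  pool = (0, 2, 2)
  P4: need (0, 0, 2) fits (0, 2, 2); releases (1, 0, 0), pool now (1, 2, 2)
  P6: need (1, 2, 2) fits (1, 2, 2); releases (1, 1, 3), pool now (2, 3, 5)
  P8: need (1, 0, 4) fits (2, 3, 5); releases (2, 3, 3), pool now (4, 6, 8)
  P3: need (1, 4, 8) fits (4, 6, 8); releases (1, 1, 1), pool now (5, 7, 9)
None of the blocked processes ever fits:
  P5 still needs (6, 4, 1) but only (5, 7, 9) is free — short on type-C units
  P9 still needs (6, 7, 3) but only (5, 7, 9) is free — short on type-C units
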